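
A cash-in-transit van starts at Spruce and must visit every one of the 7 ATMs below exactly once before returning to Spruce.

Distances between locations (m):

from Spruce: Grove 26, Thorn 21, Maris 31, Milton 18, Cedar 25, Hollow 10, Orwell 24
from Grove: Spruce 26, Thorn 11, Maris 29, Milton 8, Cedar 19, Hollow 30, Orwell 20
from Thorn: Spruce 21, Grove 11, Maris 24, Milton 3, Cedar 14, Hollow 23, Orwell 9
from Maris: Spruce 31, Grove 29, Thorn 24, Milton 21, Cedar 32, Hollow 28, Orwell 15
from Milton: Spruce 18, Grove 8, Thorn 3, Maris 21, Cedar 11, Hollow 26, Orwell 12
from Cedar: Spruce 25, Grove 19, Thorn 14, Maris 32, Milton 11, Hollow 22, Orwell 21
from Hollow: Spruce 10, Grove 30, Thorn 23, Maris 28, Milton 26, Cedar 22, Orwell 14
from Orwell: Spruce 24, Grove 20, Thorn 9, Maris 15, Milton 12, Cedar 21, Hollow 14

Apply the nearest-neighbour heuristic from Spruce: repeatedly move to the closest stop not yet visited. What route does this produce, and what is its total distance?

Total distance 126 m via the nearest-neighbour route Spruce → Hollow → Orwell → Thorn → Milton → Grove → Cedar → Maris → Spruce.

At Spruce the remaining stops are Hollow 10, Milton 18, Thorn 21, Orwell 24, Cedar 25, Grove 26, Maris 31; go to Hollow.
At Hollow the remaining stops are Orwell 14, Cedar 22, Thorn 23, Milton 26, Maris 28, Grove 30; go to Orwell.
At Orwell the remaining stops are Thorn 9, Milton 12, Maris 15, Grove 20, Cedar 21; go to Thorn.
At Thorn the remaining stops are Milton 3, Grove 11, Cedar 14, Maris 24; go to Milton.
At Milton the remaining stops are Grove 8, Cedar 11, Maris 21; go to Grove.
At Grove the remaining stops are Cedar 19, Maris 29; go to Cedar.
At Cedar the remaining stops are Maris 32; go to Maris.
Return Maris→Spruce: 31.
Total = 10 + 14 + 9 + 3 + 8 + 19 + 32 + 31 = 126.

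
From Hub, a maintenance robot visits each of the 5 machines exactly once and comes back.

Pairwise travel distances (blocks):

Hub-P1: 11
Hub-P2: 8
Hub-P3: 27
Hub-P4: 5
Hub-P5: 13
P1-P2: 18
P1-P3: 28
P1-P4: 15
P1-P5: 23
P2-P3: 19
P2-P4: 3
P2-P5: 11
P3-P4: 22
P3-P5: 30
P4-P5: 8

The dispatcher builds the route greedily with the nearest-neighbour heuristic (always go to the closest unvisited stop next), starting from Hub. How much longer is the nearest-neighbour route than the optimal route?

From Hub: P4=5, P2=8, P1=11, P5=13, P3=27 → choose P4 (5).
From P4: P2=3, P5=8, P1=15, P3=22 → choose P2 (3).
From P2: P5=11, P1=18, P3=19 → choose P5 (11).
From P5: P1=23, P3=30 → choose P1 (23).
From P1: P3=28 → choose P3 (28).
NN route Hub → P4 → P2 → P5 → P1 → P3 → Hub costs 97.
Optimal: Hub → P1 → P3 → P2 → P4 → P5 → Hub costs 82 (by enumerating all 60 distinct tours).
Excess = 97 − 82 = 15.

Excess over optimum: 15 blocks.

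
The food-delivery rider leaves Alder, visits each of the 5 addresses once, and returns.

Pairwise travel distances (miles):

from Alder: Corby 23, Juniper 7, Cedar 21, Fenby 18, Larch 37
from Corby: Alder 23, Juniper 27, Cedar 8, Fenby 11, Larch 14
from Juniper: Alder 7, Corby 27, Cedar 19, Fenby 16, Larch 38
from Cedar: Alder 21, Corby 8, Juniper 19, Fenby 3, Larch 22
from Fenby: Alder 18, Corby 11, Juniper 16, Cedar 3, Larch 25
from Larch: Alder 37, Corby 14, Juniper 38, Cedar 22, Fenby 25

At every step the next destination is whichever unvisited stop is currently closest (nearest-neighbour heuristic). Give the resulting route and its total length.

Alder → [Juniper:7 / Fenby:18 / Cedar:21 / Corby:23 / Larch:37] → Juniper (7)
Juniper → [Fenby:16 / Cedar:19 / Corby:27 / Larch:38] → Fenby (16)
Fenby → [Cedar:3 / Corby:11 / Larch:25] → Cedar (3)
Cedar → [Corby:8 / Larch:22] → Corby (8)
Corby → [Larch:14] → Larch (14)
Return Larch→Alder: 37.
Total = 7 + 16 + 3 + 8 + 14 + 37 = 85.

Total distance 85 miles via the nearest-neighbour route Alder → Juniper → Fenby → Cedar → Corby → Larch → Alder.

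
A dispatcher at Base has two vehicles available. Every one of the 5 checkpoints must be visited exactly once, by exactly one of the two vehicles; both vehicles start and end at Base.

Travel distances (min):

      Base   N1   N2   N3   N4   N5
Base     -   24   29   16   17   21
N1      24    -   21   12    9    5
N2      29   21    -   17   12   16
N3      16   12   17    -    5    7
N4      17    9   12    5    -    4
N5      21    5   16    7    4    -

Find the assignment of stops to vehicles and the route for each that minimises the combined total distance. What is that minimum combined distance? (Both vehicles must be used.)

Minimum combined distance: 106 min.

There are 2^4 − 1 = 15 ways to divide the 5 stops into two non-empty groups. For each, the best each vehicle can do is its own shortest tour through its group:
  {N1} + {N2, N3, N4, N5}: 48 + 68 = 116
  {N2} + {N1, N3, N4, N5}: 58 + 54 = 112
  {N1, N2} + {N3, N4, N5}: 74 + 44 = 118
  {N3} + {N1, N2, N4, N5}: 32 + 74 = 106
  {N1, N3} + {N2, N4, N5}: 52 + 66 = 118
  {N2, N3} + {N1, N4, N5}: 62 + 50 = 112
  … (15 splits in total)
Best: vehicle 1 Base → N3 → Base = 32; vehicle 2 Base → N1 → N5 → N2 → N4 → Base = 74; combined 106.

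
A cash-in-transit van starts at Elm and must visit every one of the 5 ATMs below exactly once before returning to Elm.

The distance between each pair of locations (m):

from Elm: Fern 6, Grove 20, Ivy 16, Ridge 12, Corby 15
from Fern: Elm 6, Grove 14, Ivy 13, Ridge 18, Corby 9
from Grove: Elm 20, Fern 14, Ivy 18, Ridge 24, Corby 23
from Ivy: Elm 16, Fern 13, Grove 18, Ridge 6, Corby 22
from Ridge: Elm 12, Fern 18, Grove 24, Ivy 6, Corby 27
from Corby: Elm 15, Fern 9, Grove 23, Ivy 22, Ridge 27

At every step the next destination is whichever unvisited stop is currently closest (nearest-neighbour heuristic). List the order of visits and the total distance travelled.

87 m along Elm → Fern → Corby → Ivy → Ridge → Grove → Elm.

Elm → [Fern:6 / Ridge:12 / Corby:15 / Ivy:16 / Grove:20] → Fern (6)
Fern → [Corby:9 / Ivy:13 / Grove:14 / Ridge:18] → Corby (9)
Corby → [Ivy:22 / Grove:23 / Ridge:27] → Ivy (22)
Ivy → [Ridge:6 / Grove:18] → Ridge (6)
Ridge → [Grove:24] → Grove (24)
Return Grove→Elm: 20.
Total = 6 + 9 + 22 + 6 + 24 + 20 = 87.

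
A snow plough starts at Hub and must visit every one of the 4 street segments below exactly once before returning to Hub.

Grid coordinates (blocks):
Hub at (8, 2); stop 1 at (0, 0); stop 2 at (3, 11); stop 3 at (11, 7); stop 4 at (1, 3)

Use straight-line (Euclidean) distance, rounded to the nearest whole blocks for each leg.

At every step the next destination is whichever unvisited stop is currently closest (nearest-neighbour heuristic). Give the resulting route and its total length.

At Hub the remaining stops are stop 3 6, stop 4 7, stop 1 8, stop 2 10; go to stop 3.
At stop 3 the remaining stops are stop 2 9, stop 4 11, stop 1 13; go to stop 2.
At stop 2 the remaining stops are stop 4 8, stop 1 11; go to stop 4.
At stop 4 the remaining stops are stop 1 3; go to stop 1.
Return stop 1→Hub: 8.
Total = 6 + 9 + 8 + 3 + 8 = 34.

34 blocks along Hub → stop 3 → stop 2 → stop 4 → stop 1 → Hub.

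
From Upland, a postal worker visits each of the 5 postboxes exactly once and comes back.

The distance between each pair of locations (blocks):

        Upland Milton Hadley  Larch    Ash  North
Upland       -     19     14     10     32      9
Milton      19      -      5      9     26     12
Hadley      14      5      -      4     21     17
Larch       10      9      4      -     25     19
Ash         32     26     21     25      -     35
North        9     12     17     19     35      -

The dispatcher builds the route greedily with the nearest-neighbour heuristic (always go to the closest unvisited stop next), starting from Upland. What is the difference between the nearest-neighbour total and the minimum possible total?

The nearest-neighbour route is 5 blocks longer than optimal.

Upland: North=9, Larch=10, Hadley=14, Milton=19, Ash=32 ⇒ North
North: Milton=12, Hadley=17, Larch=19, Ash=35 ⇒ Milton
Milton: Hadley=5, Larch=9, Ash=26 ⇒ Hadley
Hadley: Larch=4, Ash=21 ⇒ Larch
Larch: Ash=25 ⇒ Ash
NN route Upland → North → Milton → Hadley → Larch → Ash → Upland costs 87.
Optimal: Upland → Larch → Hadley → Ash → Milton → North → Upland costs 82 (by enumerating all 60 distinct tours).
Excess = 87 − 82 = 5.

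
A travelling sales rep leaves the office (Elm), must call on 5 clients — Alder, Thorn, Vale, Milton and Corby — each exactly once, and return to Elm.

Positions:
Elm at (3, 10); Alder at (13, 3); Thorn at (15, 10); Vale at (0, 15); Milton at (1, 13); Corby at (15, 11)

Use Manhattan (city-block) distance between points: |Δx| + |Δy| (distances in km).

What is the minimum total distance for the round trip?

With 5 stops there are 5!/2 = 60 distinct round trips (a route and its reverse cost the same).
Elm→Alder→Thorn→Vale→Milton→Corby→Elm: 17+9+20+3+16+13 = 78
Elm→Alder→Thorn→Vale→Corby→Milton→Elm: 17+9+20+19+16+5 = 86
Elm→Alder→Thorn→Milton→Vale→Corby→Elm: 17+9+17+3+19+13 = 78
Elm→Alder→Thorn→Milton→Corby→Vale→Elm: 17+9+17+16+19+8 = 86
Elm→Alder→Thorn→Corby→Vale→Milton→Elm: 17+9+1+19+3+5 = 54
Elm→Alder→Thorn→Corby→Milton→Vale→Elm: 17+9+1+16+3+8 = 54
Elm→Alder→Vale→Thorn→Milton→Corby→Elm: 17+25+20+17+16+13 = 108
Elm→Alder→Vale→Thorn→Corby→Milton→Elm: 17+25+20+1+16+5 = 84
Elm→Alder→Vale→Milton→Thorn→Corby→Elm: 17+25+3+17+1+13 = 76
Elm→Alder→Vale→Milton→Corby→Thorn→Elm: 17+25+3+16+1+12 = 74
Elm→Alder→Vale→Corby→Thorn→Milton→Elm: 17+25+19+1+17+5 = 84
Elm→Alder→Vale→Corby→Milton→Thorn→Elm: 17+25+19+16+17+12 = 106
Elm→Alder→Milton→Thorn→Vale→Corby→Elm: 17+22+17+20+19+13 = 108
Elm→Alder→Milton→Thorn→Corby→Vale→Elm: 17+22+17+1+19+8 = 84
… (46 more)
The minimum is 54.
One optimal route: Elm → Alder → Thorn → Corby → Vale → Milton → Elm (or its reverse).

Shortest round trip = 54 km.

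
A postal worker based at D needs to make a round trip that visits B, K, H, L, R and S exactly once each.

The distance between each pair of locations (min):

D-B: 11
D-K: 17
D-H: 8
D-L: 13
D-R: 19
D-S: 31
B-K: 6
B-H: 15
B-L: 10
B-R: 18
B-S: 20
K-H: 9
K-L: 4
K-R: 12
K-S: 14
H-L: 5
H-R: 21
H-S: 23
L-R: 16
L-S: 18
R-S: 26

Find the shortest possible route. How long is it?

Shortest round trip = 86 min.

D-B-K-H-L-R-S-D: 11+6+9+5+16+26+31 = 104
D-B-K-H-L-S-R-D: 11+6+9+5+18+26+19 = 94
D-B-K-H-R-L-S-D: 11+6+9+21+16+18+31 = 112
D-B-K-H-R-S-L-D: 11+6+9+21+26+18+13 = 104
D-B-K-H-S-L-R-D: 11+6+9+23+18+16+19 = 102
D-B-K-H-S-R-L-D: 11+6+9+23+26+16+13 = 104
D-B-K-L-H-R-S-D: 11+6+4+5+21+26+31 = 104
D-B-K-L-H-S-R-D: 11+6+4+5+23+26+19 = 94
… (352 more)
D-B-K-R-S-L-H-D: 11+6+12+26+18+5+8 = 86  ← best
The minimum is 86.
One optimal route: D → B → K → R → S → L → H → D (or its reverse).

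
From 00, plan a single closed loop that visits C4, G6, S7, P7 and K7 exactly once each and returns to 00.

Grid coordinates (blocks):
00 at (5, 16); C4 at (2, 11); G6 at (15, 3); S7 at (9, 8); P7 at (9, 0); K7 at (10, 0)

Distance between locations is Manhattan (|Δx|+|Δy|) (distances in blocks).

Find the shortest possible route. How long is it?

There are 60 distinct closed tours to check (reversals are equivalent).
00→C4→G6→S7→P7→K7→00: 8+21+11+8+1+21 = 70
00→C4→G6→S7→K7→P7→00: 8+21+11+9+1+20 = 70
00→C4→G6→P7→S7→K7→00: 8+21+9+8+9+21 = 76
00→C4→G6→P7→K7→S7→00: 8+21+9+1+9+12 = 60
00→C4→G6→K7→S7→P7→00: 8+21+8+9+8+20 = 74
00→C4→G6→K7→P7→S7→00: 8+21+8+1+8+12 = 58
00→C4→S7→G6→P7→K7→00: 8+10+11+9+1+21 = 60
00→C4→S7→G6→K7→P7→00: 8+10+11+8+1+20 = 58
00→C4→S7→P7→G6→K7→00: 8+10+8+9+8+21 = 64
00→C4→S7→P7→K7→G6→00: 8+10+8+1+8+23 = 58
00→C4→S7→K7→G6→P7→00: 8+10+9+8+9+20 = 64
00→C4→S7→K7→P7→G6→00: 8+10+9+1+9+23 = 60
00→C4→P7→G6→S7→K7→00: 8+18+9+11+9+21 = 76
00→C4→P7→G6→K7→S7→00: 8+18+9+8+9+12 = 64
… (46 more)
The minimum is 58.
One optimal route: 00 → C4 → G6 → K7 → P7 → S7 → 00 (or its reverse).

58 blocks — the shortest possible round trip.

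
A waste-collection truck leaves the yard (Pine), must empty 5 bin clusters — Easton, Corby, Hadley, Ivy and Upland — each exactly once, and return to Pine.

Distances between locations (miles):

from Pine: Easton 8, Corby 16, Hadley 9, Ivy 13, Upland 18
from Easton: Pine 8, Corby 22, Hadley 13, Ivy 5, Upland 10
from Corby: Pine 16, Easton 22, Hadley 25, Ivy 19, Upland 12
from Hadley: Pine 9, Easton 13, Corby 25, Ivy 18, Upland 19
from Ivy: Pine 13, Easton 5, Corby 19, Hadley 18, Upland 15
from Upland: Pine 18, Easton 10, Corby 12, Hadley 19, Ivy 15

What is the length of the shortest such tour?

Minimum total distance: 70 miles.

With 5 stops there are 5!/2 = 60 distinct round trips (a route and its reverse cost the same).
Pine→Easton→Corby→Hadley→Ivy→Upland→Pine: 8+22+25+18+15+18 = 106
Pine→Easton→Corby→Hadley→Upland→Ivy→Pine: 8+22+25+19+15+13 = 102
Pine→Easton→Corby→Ivy→Hadley→Upland→Pine: 8+22+19+18+19+18 = 104
Pine→Easton→Corby→Ivy→Upland→Hadley→Pine: 8+22+19+15+19+9 = 92
Pine→Easton→Corby→Upland→Hadley→Ivy→Pine: 8+22+12+19+18+13 = 92
Pine→Easton→Corby→Upland→Ivy→Hadley→Pine: 8+22+12+15+18+9 = 84
Pine→Easton→Hadley→Corby→Ivy→Upland→Pine: 8+13+25+19+15+18 = 98
Pine→Easton→Hadley→Corby→Upland→Ivy→Pine: 8+13+25+12+15+13 = 86
Pine→Easton→Hadley→Ivy→Corby→Upland→Pine: 8+13+18+19+12+18 = 88
Pine→Easton→Hadley→Ivy→Upland→Corby→Pine: 8+13+18+15+12+16 = 82
Pine→Easton→Hadley→Upland→Corby→Ivy→Pine: 8+13+19+12+19+13 = 84
Pine→Easton→Hadley→Upland→Ivy→Corby→Pine: 8+13+19+15+19+16 = 90
Pine→Easton→Ivy→Corby→Hadley→Upland→Pine: 8+5+19+25+19+18 = 94
Pine→Easton→Ivy→Corby→Upland→Hadley→Pine: 8+5+19+12+19+9 = 72
… (46 more)
Pine→Corby→Upland→Easton→Ivy→Hadley→Pine: 16+12+10+5+18+9 = 70  ← best
The minimum is 70.
One optimal route: Pine → Corby → Upland → Easton → Ivy → Hadley → Pine (or its reverse).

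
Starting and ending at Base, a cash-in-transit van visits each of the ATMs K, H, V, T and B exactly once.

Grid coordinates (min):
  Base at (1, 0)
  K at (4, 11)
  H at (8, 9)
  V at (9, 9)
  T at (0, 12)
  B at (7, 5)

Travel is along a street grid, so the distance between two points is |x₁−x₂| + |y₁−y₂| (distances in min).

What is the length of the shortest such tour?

Shortest round trip = 42 min.

There are 60 distinct closed tours to check (reversals are equivalent).
Base → K → H → V → T → B → Base: 14+6+1+12+14+11 = 58
Base → K → H → V → B → T → Base: 14+6+1+6+14+13 = 54
Base → K → H → T → V → B → Base: 14+6+11+12+6+11 = 60
Base → K → H → T → B → V → Base: 14+6+11+14+6+17 = 68
Base → K → H → B → V → T → Base: 14+6+5+6+12+13 = 56
Base → K → H → B → T → V → Base: 14+6+5+14+12+17 = 68
Base → K → V → H → T → B → Base: 14+7+1+11+14+11 = 58
Base → K → V → H → B → T → Base: 14+7+1+5+14+13 = 54
Base → K → V → T → H → B → Base: 14+7+12+11+5+11 = 60
Base → K → V → T → B → H → Base: 14+7+12+14+5+16 = 68
Base → K → V → B → H → T → Base: 14+7+6+5+11+13 = 56
Base → K → V → B → T → H → Base: 14+7+6+14+11+16 = 68
Base → K → T → H → V → B → Base: 14+5+11+1+6+11 = 48
Base → K → T → H → B → V → Base: 14+5+11+5+6+17 = 58
… (46 more)
Base → T → K → H → V → B → Base: 13+5+6+1+6+11 = 42  ← best
The minimum is 42.
One optimal route: Base → T → K → H → V → B → Base (or its reverse).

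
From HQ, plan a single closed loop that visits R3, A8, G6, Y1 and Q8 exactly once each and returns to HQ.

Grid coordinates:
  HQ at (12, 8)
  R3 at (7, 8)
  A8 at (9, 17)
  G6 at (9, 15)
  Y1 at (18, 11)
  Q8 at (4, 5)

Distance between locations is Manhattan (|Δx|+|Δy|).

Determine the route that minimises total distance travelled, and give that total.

HQ → R3 → A8 → G6 → Y1 → Q8 → HQ: 5+11+2+13+20+11 = 62
HQ → R3 → A8 → G6 → Q8 → Y1 → HQ: 5+11+2+15+20+9 = 62
HQ → R3 → A8 → Y1 → G6 → Q8 → HQ: 5+11+15+13+15+11 = 70
HQ → R3 → A8 → Y1 → Q8 → G6 → HQ: 5+11+15+20+15+10 = 76
HQ → R3 → A8 → Q8 → G6 → Y1 → HQ: 5+11+17+15+13+9 = 70
HQ → R3 → A8 → Q8 → Y1 → G6 → HQ: 5+11+17+20+13+10 = 76
HQ → R3 → G6 → A8 → Y1 → Q8 → HQ: 5+9+2+15+20+11 = 62
HQ → R3 → G6 → A8 → Q8 → Y1 → HQ: 5+9+2+17+20+9 = 62
HQ → R3 → G6 → Y1 → A8 → Q8 → HQ: 5+9+13+15+17+11 = 70
HQ → R3 → G6 → Y1 → Q8 → A8 → HQ: 5+9+13+20+17+12 = 76
HQ → R3 → G6 → Q8 → A8 → Y1 → HQ: 5+9+15+17+15+9 = 70
HQ → R3 → G6 → Q8 → Y1 → A8 → HQ: 5+9+15+20+15+12 = 76
HQ → R3 → Y1 → A8 → G6 → Q8 → HQ: 5+14+15+2+15+11 = 62
HQ → R3 → Y1 → A8 → Q8 → G6 → HQ: 5+14+15+17+15+10 = 76
… (46 more)
HQ → R3 → Q8 → A8 → G6 → Y1 → HQ: 5+6+17+2+13+9 = 52  ← best
The minimum is 52.
One optimal route: HQ → R3 → Q8 → A8 → G6 → Y1 → HQ (or its reverse).

Shortest round trip = 52.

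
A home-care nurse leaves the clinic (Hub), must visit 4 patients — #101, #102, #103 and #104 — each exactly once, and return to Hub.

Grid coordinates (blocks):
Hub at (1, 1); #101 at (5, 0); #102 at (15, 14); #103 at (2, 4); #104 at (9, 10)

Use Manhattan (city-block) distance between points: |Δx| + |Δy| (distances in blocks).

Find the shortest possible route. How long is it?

Minimum total distance: 56 blocks.

Hub - #101 - #102 - #103 - #104 - Hub: 5+24+23+13+17 = 82
Hub - #101 - #102 - #104 - #103 - Hub: 5+24+10+13+4 = 56
Hub - #101 - #103 - #102 - #104 - Hub: 5+7+23+10+17 = 62
Hub - #101 - #103 - #104 - #102 - Hub: 5+7+13+10+27 = 62
Hub - #101 - #104 - #102 - #103 - Hub: 5+14+10+23+4 = 56
Hub - #101 - #104 - #103 - #102 - Hub: 5+14+13+23+27 = 82
Hub - #102 - #101 - #103 - #104 - Hub: 27+24+7+13+17 = 88
Hub - #102 - #101 - #104 - #103 - Hub: 27+24+14+13+4 = 82
Hub - #102 - #103 - #101 - #104 - Hub: 27+23+7+14+17 = 88
Hub - #102 - #104 - #101 - #103 - Hub: 27+10+14+7+4 = 62
Hub - #103 - #101 - #102 - #104 - Hub: 4+7+24+10+17 = 62
Hub - #103 - #102 - #101 - #104 - Hub: 4+23+24+14+17 = 82
The minimum is 56.
One optimal route: Hub → #101 → #102 → #104 → #103 → Hub (or its reverse).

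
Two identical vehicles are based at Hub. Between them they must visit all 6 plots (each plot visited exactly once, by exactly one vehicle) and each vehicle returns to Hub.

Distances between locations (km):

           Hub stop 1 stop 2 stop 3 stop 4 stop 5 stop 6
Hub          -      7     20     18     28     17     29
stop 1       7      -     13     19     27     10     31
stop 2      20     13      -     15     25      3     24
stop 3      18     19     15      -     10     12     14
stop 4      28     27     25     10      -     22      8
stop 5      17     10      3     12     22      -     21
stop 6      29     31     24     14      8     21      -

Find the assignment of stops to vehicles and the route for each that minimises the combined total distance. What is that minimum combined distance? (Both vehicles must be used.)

There are 2^5 − 1 = 31 ways to divide the 6 stops into two non-empty groups. For each, the best each vehicle can do is its own shortest tour through its group:
  {stop 1} + {stop 2, stop 3, stop 4, stop 5, stop 6}: 14 + 80 = 94
  {stop 2} + {stop 1, stop 3, stop 4, stop 5, stop 6}: 40 + 74 = 114
  {stop 1, stop 2} + {stop 3, stop 4, stop 5, stop 6}: 40 + 74 = 114
  {stop 3} + {stop 1, stop 2, stop 4, stop 5, stop 6}: 36 + 80 = 116
  {stop 1, stop 3} + {stop 2, stop 4, stop 5, stop 6}: 44 + 80 = 124
  {stop 2, stop 3} + {stop 1, stop 4, stop 5, stop 6}: 53 + 74 = 127
  … (31 splits in total)
Best: vehicle 1 Hub → stop 1 → Hub = 14; vehicle 2 Hub → stop 2 → stop 5 → stop 6 → stop 4 → stop 3 → Hub = 80; combined 94.

94 km — the smallest possible combined total.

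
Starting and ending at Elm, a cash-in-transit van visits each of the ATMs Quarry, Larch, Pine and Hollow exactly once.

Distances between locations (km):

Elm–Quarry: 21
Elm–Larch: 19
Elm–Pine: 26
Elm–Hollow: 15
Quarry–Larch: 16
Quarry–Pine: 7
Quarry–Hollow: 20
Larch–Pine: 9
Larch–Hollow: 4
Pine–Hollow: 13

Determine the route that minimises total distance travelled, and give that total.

With 4 stops there are 4!/2 = 12 distinct round trips (a route and its reverse cost the same).
Elm→Quarry→Larch→Pine→Hollow→Elm: 21+16+9+13+15 = 74
Elm→Quarry→Larch→Hollow→Pine→Elm: 21+16+4+13+26 = 80
Elm→Quarry→Pine→Larch→Hollow→Elm: 21+7+9+4+15 = 56
Elm→Quarry→Pine→Hollow→Larch→Elm: 21+7+13+4+19 = 64
Elm→Quarry→Hollow→Larch→Pine→Elm: 21+20+4+9+26 = 80
Elm→Quarry→Hollow→Pine→Larch→Elm: 21+20+13+9+19 = 82
Elm→Larch→Quarry→Pine→Hollow→Elm: 19+16+7+13+15 = 70
Elm→Larch→Quarry→Hollow→Pine→Elm: 19+16+20+13+26 = 94
Elm→Larch→Pine→Quarry→Hollow→Elm: 19+9+7+20+15 = 70
Elm→Larch→Hollow→Quarry→Pine→Elm: 19+4+20+7+26 = 76
Elm→Pine→Quarry→Larch→Hollow→Elm: 26+7+16+4+15 = 68
Elm→Pine→Larch→Quarry→Hollow→Elm: 26+9+16+20+15 = 86
The minimum is 56.
One optimal route: Elm → Quarry → Pine → Larch → Hollow → Elm (or its reverse).

Minimum total distance: 56 km.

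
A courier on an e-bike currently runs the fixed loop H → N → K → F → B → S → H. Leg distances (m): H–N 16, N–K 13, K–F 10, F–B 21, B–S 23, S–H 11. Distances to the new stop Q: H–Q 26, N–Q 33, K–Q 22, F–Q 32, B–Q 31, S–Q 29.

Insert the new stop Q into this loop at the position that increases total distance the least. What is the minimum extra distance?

Insertion cost between consecutive stops i–j is d(i,Q) + d(Q,j) − d(i,j):
  between H and N: 26 + 33 − 16 = 43
  between N and K: 33 + 22 − 13 = 42
  between K and F: 22 + 32 − 10 = 44
  between F and B: 32 + 31 − 21 = 42
  between B and S: 31 + 29 − 23 = 37
  between S and H: 29 + 26 − 11 = 44
Cheapest insertion is between B and S, adding 37.
New total = 94 + 37 = 131.

Adding 37 m by placing Q on the B–S leg.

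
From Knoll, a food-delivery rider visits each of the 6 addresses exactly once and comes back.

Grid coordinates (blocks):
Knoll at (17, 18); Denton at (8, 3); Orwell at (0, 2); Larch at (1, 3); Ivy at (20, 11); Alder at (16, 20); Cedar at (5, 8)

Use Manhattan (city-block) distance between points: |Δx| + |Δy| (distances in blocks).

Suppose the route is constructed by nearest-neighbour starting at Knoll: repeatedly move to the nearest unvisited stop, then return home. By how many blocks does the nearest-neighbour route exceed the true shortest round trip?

From Knoll: Alder=3, Ivy=10, Cedar=22, Denton=24, Larch=31, Orwell=33 → choose Alder (3).
From Alder: Ivy=13, Cedar=23, Denton=25, Larch=32, Orwell=34 → choose Ivy (13).
From Ivy: Cedar=18, Denton=20, Larch=27, Orwell=29 → choose Cedar (18).
From Cedar: Denton=8, Larch=9, Orwell=11 → choose Denton (8).
From Denton: Larch=7, Orwell=9 → choose Larch (7).
From Larch: Orwell=2 → choose Orwell (2).
NN route Knoll → Alder → Ivy → Cedar → Denton → Larch → Orwell → Knoll costs 84.
Optimal: Knoll → Ivy → Denton → Orwell → Larch → Cedar → Alder → Knoll costs 76 (by enumerating all 360 distinct tours).
Excess = 84 − 76 = 8.

The nearest-neighbour route is 8 blocks longer than optimal.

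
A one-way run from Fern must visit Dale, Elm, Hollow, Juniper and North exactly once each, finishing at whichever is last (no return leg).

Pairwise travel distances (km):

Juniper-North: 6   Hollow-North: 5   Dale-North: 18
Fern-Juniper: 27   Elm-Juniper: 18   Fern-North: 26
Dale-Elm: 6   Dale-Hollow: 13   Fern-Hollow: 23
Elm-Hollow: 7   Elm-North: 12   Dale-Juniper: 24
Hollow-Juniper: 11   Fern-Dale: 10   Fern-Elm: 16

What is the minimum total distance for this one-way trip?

There are 5! = 120 possible orderings.
Fern - Dale - Elm - Hollow - Juniper - North: 10+6+7+11+6 = 40
Fern - Dale - Elm - Hollow - North - Juniper: 10+6+7+5+6 = 34
Fern - Dale - Elm - Juniper - Hollow - North: 10+6+18+11+5 = 50
Fern - Dale - Elm - Juniper - North - Hollow: 10+6+18+6+5 = 45
Fern - Dale - Elm - North - Hollow - Juniper: 10+6+12+5+11 = 44
Fern - Dale - Elm - North - Juniper - Hollow: 10+6+12+6+11 = 45
Fern - Dale - Hollow - Elm - Juniper - North: 10+13+7+18+6 = 54
Fern - Dale - Hollow - Elm - North - Juniper: 10+13+7+12+6 = 48
Fern - Dale - Hollow - Juniper - Elm - North: 10+13+11+18+12 = 64
Fern - Dale - Hollow - Juniper - North - Elm: 10+13+11+6+12 = 52
Fern - Dale - Hollow - North - Elm - Juniper: 10+13+5+12+18 = 58
Fern - Dale - Hollow - North - Juniper - Elm: 10+13+5+6+18 = 52
Fern - Dale - Juniper - Elm - Hollow - North: 10+24+18+7+5 = 64
Fern - Dale - Juniper - Elm - North - Hollow: 10+24+18+12+5 = 69
… (106 more)
The minimum is 34.
One shortest path: Fern → Dale → Elm → Hollow → North → Juniper.

34 km — the minimum one-way total.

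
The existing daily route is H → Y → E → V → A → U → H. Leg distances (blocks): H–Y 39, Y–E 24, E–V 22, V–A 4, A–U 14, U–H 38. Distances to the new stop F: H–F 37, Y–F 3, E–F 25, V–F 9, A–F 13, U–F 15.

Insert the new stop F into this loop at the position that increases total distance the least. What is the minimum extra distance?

Insertion cost between consecutive stops i–j is d(i,F) + d(F,j) − d(i,j):
  between H and Y: 37 + 3 − 39 = 1
  between Y and E: 3 + 25 − 24 = 4
  between E and V: 25 + 9 − 22 = 12
  between V and A: 9 + 13 − 4 = 18
  between A and U: 13 + 15 − 14 = 14
  between U and H: 15 + 37 − 38 = 14
Cheapest insertion is between H and Y, adding 1.
New total = 141 + 1 = 142.

+1 blocks — insert F between H and Y.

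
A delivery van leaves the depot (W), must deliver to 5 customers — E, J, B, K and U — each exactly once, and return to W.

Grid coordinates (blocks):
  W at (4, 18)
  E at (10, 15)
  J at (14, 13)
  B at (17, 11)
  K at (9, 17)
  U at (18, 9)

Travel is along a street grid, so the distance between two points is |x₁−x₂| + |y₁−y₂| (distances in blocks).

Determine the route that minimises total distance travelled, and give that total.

With 5 stops there are 5!/2 = 60 distinct round trips (a route and its reverse cost the same).
W → E → J → B → K → U → W: 9+6+5+14+17+23 = 74
W → E → J → B → U → K → W: 9+6+5+3+17+6 = 46
W → E → J → K → B → U → W: 9+6+9+14+3+23 = 64
W → E → J → K → U → B → W: 9+6+9+17+3+20 = 64
W → E → J → U → B → K → W: 9+6+8+3+14+6 = 46
W → E → J → U → K → B → W: 9+6+8+17+14+20 = 74
W → E → B → J → K → U → W: 9+11+5+9+17+23 = 74
W → E → B → J → U → K → W: 9+11+5+8+17+6 = 56
W → E → B → K → J → U → W: 9+11+14+9+8+23 = 74
W → E → B → K → U → J → W: 9+11+14+17+8+15 = 74
W → E → B → U → J → K → W: 9+11+3+8+9+6 = 46
W → E → B → U → K → J → W: 9+11+3+17+9+15 = 64
W → E → K → J → B → U → W: 9+3+9+5+3+23 = 52
W → E → K → J → U → B → W: 9+3+9+8+3+20 = 52
… (46 more)
The minimum is 46.
One optimal route: W → E → J → B → U → K → W (or its reverse).

Shortest round trip = 46 blocks.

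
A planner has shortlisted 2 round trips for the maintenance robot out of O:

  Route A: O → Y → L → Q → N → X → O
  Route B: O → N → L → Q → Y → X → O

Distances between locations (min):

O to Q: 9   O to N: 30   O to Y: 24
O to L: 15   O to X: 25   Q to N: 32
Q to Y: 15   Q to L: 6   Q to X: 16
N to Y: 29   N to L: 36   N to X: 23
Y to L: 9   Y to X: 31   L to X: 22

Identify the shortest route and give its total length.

Shortest is Route A, total 119 min.

Route A: 24 + 9 + 6 + 32 + 23 + 25 = 119
Route B: 30 + 36 + 6 + 15 + 31 + 25 = 143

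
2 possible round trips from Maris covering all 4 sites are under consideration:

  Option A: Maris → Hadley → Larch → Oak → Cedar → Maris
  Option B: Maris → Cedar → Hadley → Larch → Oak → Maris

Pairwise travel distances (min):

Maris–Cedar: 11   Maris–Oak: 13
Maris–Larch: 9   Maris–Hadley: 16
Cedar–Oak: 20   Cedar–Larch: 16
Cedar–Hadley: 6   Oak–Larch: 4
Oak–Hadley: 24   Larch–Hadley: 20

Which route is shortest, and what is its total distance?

54 min — Option B is the shortest.

Option A: 16 + 20 + 4 + 20 + 11 = 71
Option B: 11 + 6 + 20 + 4 + 13 = 54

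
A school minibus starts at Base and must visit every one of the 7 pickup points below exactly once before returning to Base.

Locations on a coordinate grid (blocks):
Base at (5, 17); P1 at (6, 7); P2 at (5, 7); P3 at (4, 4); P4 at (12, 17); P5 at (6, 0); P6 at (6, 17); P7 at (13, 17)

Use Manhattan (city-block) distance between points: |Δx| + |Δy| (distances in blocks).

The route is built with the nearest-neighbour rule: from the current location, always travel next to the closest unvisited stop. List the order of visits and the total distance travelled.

From Base: distances to unvisited — P6=1, P4=7, P7=8, P2=10, P1=11, P3=14, P5=18. Nearest is P6 (1).
From P6: distances to unvisited — P4=6, P7=7, P1=10, P2=11, P3=15, P5=17. Nearest is P4 (6).
From P4: distances to unvisited — P7=1, P1=16, P2=17, P3=21, P5=23. Nearest is P7 (1).
From P7: distances to unvisited — P1=17, P2=18, P3=22, P5=24. Nearest is P1 (17).
From P1: distances to unvisited — P2=1, P3=5, P5=7. Nearest is P2 (1).
From P2: distances to unvisited — P3=4, P5=8. Nearest is P3 (4).
From P3: distances to unvisited — P5=6. Nearest is P5 (6).
Return P5→Base: 18.
Total = 1 + 6 + 1 + 17 + 1 + 4 + 6 + 18 = 54.

Nearest-neighbour total = 54 blocks; route Base → P6 → P4 → P7 → P1 → P2 → P3 → P5 → Base.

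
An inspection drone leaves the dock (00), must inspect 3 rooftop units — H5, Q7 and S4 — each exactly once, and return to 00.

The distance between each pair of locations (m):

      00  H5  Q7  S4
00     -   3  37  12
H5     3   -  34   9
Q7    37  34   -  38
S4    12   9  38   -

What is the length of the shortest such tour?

With 3 stops there are 3!/2 = 3 distinct round trips (a route and its reverse cost the same).
00 - H5 - Q7 - S4 - 00: 3+34+38+12 = 87
00 - H5 - S4 - Q7 - 00: 3+9+38+37 = 87
00 - Q7 - H5 - S4 - 00: 37+34+9+12 = 92
The minimum is 87.
One optimal route: 00 → H5 → Q7 → S4 → 00 (or its reverse).

Minimum total distance: 87 m.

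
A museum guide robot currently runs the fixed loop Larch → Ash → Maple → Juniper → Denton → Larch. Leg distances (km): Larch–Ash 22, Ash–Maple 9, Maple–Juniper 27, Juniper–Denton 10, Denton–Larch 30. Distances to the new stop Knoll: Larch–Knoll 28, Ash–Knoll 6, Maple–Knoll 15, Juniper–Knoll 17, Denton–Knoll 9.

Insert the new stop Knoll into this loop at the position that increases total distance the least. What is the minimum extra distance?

Insertion cost between consecutive stops i–j is d(i,Knoll) + d(Knoll,j) − d(i,j):
  between Larch and Ash: 28 + 6 − 22 = 12
  between Ash and Maple: 6 + 15 − 9 = 12
  between Maple and Juniper: 15 + 17 − 27 = 5
  between Juniper and Denton: 17 + 9 − 10 = 16
  between Denton and Larch: 9 + 28 − 30 = 7
Cheapest insertion is between Maple and Juniper, adding 5.
New total = 98 + 5 = 103.

Minimum extra distance: 5 km, inserting Knoll between Maple and Juniper.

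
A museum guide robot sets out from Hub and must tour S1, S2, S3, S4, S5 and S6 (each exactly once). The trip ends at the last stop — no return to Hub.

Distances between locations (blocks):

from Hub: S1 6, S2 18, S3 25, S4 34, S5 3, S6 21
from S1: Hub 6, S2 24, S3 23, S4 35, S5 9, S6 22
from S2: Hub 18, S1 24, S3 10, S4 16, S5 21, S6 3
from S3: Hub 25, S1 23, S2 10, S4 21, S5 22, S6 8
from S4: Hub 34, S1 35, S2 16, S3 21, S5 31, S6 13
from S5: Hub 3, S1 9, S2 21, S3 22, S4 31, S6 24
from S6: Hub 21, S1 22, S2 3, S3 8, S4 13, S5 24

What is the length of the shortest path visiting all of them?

There are 6! = 720 possible orderings.
Hub - S1 - S2 - S3 - S4 - S5 - S6: 6+24+10+21+31+24 = 116
Hub - S1 - S2 - S3 - S4 - S6 - S5: 6+24+10+21+13+24 = 98
Hub - S1 - S2 - S3 - S5 - S4 - S6: 6+24+10+22+31+13 = 106
Hub - S1 - S2 - S3 - S5 - S6 - S4: 6+24+10+22+24+13 = 99
Hub - S1 - S2 - S3 - S6 - S4 - S5: 6+24+10+8+13+31 = 92
Hub - S1 - S2 - S3 - S6 - S5 - S4: 6+24+10+8+24+31 = 103
Hub - S1 - S2 - S4 - S3 - S5 - S6: 6+24+16+21+22+24 = 113
Hub - S1 - S2 - S4 - S3 - S6 - S5: 6+24+16+21+8+24 = 99
… (712 more)
Hub - S5 - S1 - S3 - S2 - S6 - S4: 3+9+23+10+3+13 = 61  ← best
The minimum is 61.
One shortest path: Hub → S5 → S1 → S3 → S2 → S6 → S4.

Shortest open route: 61 blocks.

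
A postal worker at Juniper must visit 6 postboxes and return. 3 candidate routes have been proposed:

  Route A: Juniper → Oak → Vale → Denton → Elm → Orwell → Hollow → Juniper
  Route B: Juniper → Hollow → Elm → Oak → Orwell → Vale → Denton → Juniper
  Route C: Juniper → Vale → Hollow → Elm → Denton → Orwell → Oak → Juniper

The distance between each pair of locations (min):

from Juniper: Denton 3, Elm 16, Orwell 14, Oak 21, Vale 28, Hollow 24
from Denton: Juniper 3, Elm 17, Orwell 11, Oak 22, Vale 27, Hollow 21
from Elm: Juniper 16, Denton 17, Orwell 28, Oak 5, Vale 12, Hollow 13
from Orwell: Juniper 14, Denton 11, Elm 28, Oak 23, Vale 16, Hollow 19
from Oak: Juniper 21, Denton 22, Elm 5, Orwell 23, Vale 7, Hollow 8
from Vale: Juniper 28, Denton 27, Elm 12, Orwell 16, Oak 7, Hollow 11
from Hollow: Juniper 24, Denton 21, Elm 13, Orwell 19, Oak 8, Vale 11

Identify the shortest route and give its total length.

Route A: 21 + 7 + 27 + 17 + 28 + 19 + 24 = 143
Route B: 24 + 13 + 5 + 23 + 16 + 27 + 3 = 111
Route C: 28 + 11 + 13 + 17 + 11 + 23 + 21 = 124

111 min — Route B is the shortest.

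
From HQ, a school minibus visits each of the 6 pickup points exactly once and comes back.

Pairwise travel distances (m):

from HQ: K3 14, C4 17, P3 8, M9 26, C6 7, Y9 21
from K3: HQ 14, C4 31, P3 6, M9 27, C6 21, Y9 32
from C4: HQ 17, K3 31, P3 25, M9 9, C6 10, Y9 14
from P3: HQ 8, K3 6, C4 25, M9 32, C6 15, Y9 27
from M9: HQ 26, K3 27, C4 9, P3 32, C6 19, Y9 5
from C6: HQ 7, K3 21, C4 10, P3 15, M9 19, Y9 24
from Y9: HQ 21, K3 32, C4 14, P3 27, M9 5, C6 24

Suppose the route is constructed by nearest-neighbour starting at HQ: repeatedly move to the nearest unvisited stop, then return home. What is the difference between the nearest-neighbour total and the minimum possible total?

The nearest-neighbour route is 1 m longer than optimal.

HQ: C6=7, P3=8, K3=14, C4=17, Y9=21, M9=26 ⇒ C6
C6: C4=10, P3=15, M9=19, K3=21, Y9=24 ⇒ C4
C4: M9=9, Y9=14, P3=25, K3=31 ⇒ M9
M9: Y9=5, K3=27, P3=32 ⇒ Y9
Y9: P3=27, K3=32 ⇒ P3
P3: K3=6 ⇒ K3
NN route HQ → C6 → C4 → M9 → Y9 → P3 → K3 → HQ costs 78.
Optimal: HQ → P3 → K3 → M9 → Y9 → C4 → C6 → HQ costs 77 (by enumerating all 360 distinct tours).
Excess = 78 − 77 = 1.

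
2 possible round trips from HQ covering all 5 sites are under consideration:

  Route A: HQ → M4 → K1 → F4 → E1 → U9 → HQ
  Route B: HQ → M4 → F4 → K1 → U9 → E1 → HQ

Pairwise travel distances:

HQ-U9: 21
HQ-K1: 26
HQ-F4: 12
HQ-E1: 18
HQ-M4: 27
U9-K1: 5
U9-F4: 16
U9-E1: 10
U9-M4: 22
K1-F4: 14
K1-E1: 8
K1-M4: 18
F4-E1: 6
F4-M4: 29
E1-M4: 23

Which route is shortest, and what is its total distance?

96 — Route A is the shortest.

Route A: 27 + 18 + 14 + 6 + 10 + 21 = 96
Route B: 27 + 29 + 14 + 5 + 10 + 18 = 103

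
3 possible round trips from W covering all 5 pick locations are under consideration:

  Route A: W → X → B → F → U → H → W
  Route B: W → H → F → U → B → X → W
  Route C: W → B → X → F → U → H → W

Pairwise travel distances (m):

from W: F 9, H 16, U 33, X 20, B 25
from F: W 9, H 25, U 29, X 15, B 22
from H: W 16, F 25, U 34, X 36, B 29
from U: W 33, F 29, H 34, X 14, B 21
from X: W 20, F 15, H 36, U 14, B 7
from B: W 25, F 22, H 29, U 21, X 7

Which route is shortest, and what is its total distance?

118 m — Route B is the shortest.

Route A: 20 + 7 + 22 + 29 + 34 + 16 = 128
Route B: 16 + 25 + 29 + 21 + 7 + 20 = 118
Route C: 25 + 7 + 15 + 29 + 34 + 16 = 126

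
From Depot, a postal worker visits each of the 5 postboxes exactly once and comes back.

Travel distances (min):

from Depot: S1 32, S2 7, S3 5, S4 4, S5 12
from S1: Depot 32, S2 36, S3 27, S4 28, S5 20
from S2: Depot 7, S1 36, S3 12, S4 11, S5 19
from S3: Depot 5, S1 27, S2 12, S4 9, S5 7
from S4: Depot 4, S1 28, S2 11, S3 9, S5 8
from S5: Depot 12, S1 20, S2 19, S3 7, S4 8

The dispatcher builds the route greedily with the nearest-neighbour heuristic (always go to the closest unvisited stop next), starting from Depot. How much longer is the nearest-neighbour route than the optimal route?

From Depot: S4=4, S3=5, S2=7, S5=12, S1=32 → choose S4 (4).
From S4: S5=8, S3=9, S2=11, S1=28 → choose S5 (8).
From S5: S3=7, S2=19, S1=20 → choose S3 (7).
From S3: S2=12, S1=27 → choose S2 (12).
From S2: S1=36 → choose S1 (36).
NN route Depot → S4 → S5 → S3 → S2 → S1 → Depot costs 99.
Optimal: Depot → S2 → S3 → S1 → S5 → S4 → Depot costs 78 (by enumerating all 60 distinct tours).
Excess = 99 − 78 = 21.

The nearest-neighbour route is 21 min longer than optimal.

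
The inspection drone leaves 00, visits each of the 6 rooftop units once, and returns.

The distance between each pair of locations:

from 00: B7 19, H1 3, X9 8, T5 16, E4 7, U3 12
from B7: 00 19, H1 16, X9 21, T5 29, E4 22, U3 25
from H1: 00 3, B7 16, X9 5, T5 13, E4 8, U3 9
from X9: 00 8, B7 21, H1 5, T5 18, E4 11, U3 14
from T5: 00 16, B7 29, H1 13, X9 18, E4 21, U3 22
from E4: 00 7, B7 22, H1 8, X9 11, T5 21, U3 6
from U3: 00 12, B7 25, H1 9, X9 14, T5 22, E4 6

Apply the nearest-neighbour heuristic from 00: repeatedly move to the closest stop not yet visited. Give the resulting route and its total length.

95 along 00 → H1 → X9 → E4 → U3 → T5 → B7 → 00.

At 00 the remaining stops are H1 3, E4 7, X9 8, U3 12, T5 16, B7 19; go to H1.
At H1 the remaining stops are X9 5, E4 8, U3 9, T5 13, B7 16; go to X9.
At X9 the remaining stops are E4 11, U3 14, T5 18, B7 21; go to E4.
At E4 the remaining stops are U3 6, T5 21, B7 22; go to U3.
At U3 the remaining stops are T5 22, B7 25; go to T5.
At T5 the remaining stops are B7 29; go to B7.
Return B7→00: 19.
Total = 3 + 5 + 11 + 6 + 22 + 29 + 19 = 95.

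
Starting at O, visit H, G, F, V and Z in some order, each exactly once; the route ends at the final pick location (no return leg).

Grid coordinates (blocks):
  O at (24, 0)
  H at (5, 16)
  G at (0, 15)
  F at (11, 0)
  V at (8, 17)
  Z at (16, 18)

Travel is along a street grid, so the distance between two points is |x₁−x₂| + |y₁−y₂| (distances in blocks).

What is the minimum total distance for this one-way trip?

Shortest open route: 55 blocks.

There are 5! = 120 possible orderings.
O→H→G→F→V→Z: 35+6+26+20+9 = 96
O→H→G→F→Z→V: 35+6+26+23+9 = 99
O→H→G→V→F→Z: 35+6+10+20+23 = 94
O→H→G→V→Z→F: 35+6+10+9+23 = 83
O→H→G→Z→F→V: 35+6+19+23+20 = 103
O→H→G→Z→V→F: 35+6+19+9+20 = 89
O→H→F→G→V→Z: 35+22+26+10+9 = 102
O→H→F→G→Z→V: 35+22+26+19+9 = 111
O→H→F→V→G→Z: 35+22+20+10+19 = 106
O→H→F→V→Z→G: 35+22+20+9+19 = 105
O→H→F→Z→G→V: 35+22+23+19+10 = 109
O→H→F→Z→V→G: 35+22+23+9+10 = 99
O→H→V→G→F→Z: 35+4+10+26+23 = 98
O→H→V→G→Z→F: 35+4+10+19+23 = 91
… (106 more)
O→F→Z→V→H→G: 13+23+9+4+6 = 55  ← best
The minimum is 55.
One shortest path: O → F → Z → V → H → G.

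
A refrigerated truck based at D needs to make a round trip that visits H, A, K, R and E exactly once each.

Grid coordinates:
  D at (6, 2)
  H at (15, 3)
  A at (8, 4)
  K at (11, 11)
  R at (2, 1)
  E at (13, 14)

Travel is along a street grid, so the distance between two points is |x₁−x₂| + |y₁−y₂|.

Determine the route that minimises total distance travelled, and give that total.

D - H - A - K - R - E - D: 10+8+10+19+24+19 = 90
D - H - A - K - E - R - D: 10+8+10+5+24+5 = 62
D - H - A - R - K - E - D: 10+8+9+19+5+19 = 70
D - H - A - R - E - K - D: 10+8+9+24+5+14 = 70
D - H - A - E - K - R - D: 10+8+15+5+19+5 = 62
D - H - A - E - R - K - D: 10+8+15+24+19+14 = 90
D - H - K - A - R - E - D: 10+12+10+9+24+19 = 84
D - H - K - A - E - R - D: 10+12+10+15+24+5 = 76
D - H - K - R - A - E - D: 10+12+19+9+15+19 = 84
D - H - K - R - E - A - D: 10+12+19+24+15+4 = 84
D - H - K - E - A - R - D: 10+12+5+15+9+5 = 56
D - H - K - E - R - A - D: 10+12+5+24+9+4 = 64
D - H - R - A - K - E - D: 10+15+9+10+5+19 = 68
D - H - R - A - E - K - D: 10+15+9+15+5+14 = 68
… (46 more)
D - H - E - K - A - R - D: 10+13+5+10+9+5 = 52  ← best
The minimum is 52.
One optimal route: D → H → E → K → A → R → D (or its reverse).

52 — the shortest possible round trip.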